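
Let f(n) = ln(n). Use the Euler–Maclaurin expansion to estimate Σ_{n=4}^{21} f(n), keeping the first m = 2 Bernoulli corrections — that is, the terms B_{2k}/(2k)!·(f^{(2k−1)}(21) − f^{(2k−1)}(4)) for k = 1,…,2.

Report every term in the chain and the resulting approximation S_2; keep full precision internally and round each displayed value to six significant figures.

S_2 ≈ 43.5884

The integral term ∫_4^21 ln(x) dx = 41.3898.
Boundary: ½(f(4) + f(21)) = ½(1.38629 + 3.04452) = 2.21541.
Integral + boundary = 43.6052.
k=1: B_{2}/(2)! × [f^{(1)}(21) − f^{(1)}(4)] = 1/12 × (0.0476190 − 0.250000) = -0.0168651.
Partial sum through k=1: 43.5883.
k=2: B_{4}/(4)! × [f^{(3)}(21) − f^{(3)}(4)] = −1/720 × (0.000215959 − 0.0312500) = 4.31028e-05.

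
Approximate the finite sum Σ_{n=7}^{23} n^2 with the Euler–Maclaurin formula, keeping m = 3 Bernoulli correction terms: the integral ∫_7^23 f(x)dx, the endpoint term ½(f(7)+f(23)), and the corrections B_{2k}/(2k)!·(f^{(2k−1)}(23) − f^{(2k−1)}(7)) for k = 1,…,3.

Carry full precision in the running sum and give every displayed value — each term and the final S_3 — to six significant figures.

Integral: ∫_7^23 x^2 dx = 3941.33.
Endpoint term: (f(7) + f(23))/2 = (49.0000 + 529.000)/2 = 289.000.
So far: 4230.33.
k=1: B_{2}/(2)! × [f^{(1)}(23) − f^{(1)}(7)] = 1/12 × (46.0000 − 14.0000) = 2.66667.
After k=1: 4233.00.
k=2: B_{4}/(4)! × [f^{(3)}(23) − f^{(3)}(7)] = −1/720 × (0.00000 − 0.00000) = 0.00000.
After k=2: 4233.00.
k=3: B_{6}/(6)! × [f^{(5)}(23) − f^{(5)}(7)] = 1/30240 × (0.00000 − 0.00000) = 0.00000.

S_3 ≈ 4233.00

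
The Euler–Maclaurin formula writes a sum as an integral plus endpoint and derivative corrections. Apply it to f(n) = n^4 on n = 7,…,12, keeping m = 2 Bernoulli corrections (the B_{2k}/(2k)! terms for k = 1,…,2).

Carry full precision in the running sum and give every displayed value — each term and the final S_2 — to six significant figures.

S_2 ≈ 58435.0

∫_7^12 x^4 dx evaluates to 46405.0.
½[f(7) + f(12)] = ½[2401.00 + 20736.0] = 11568.5.
Running total after boundary: 57973.5.
k=1: B_{2}/(2)! × [f^{(1)}(12) − f^{(1)}(7)] = 1/12 × (6912.00 − 1372.00) = 461.667.
After k=1: 58435.2.
k=2: B_{4}/(4)! × [f^{(3)}(12) − f^{(3)}(7)] = −1/720 × (288.000 − 168.000) = -0.166667.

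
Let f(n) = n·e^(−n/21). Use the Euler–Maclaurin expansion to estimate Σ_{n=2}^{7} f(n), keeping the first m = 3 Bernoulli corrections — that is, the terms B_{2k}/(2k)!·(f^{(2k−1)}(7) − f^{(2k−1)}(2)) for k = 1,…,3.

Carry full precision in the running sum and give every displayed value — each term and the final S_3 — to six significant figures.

S_3 ≈ 21.1904

The integral term ∫_2^7 x·e^(−x/21) dx = 17.8022.
½[f(2) + f(7)] = ½[1.81831 + 5.01572] = 3.41702.
Running total after boundary: 21.2192.
Order-1 term: 1/12 · (0.477688 − 0.822570) = -0.0287402.
Running total after k=1: 21.1904.
Order-2 term: −1/720 · (0.00433277 − 0.00598840) = 2.29949e-06.
Running total after k=2: 21.1904.
Order-3 term: 1/30240 · (1.71935e-05 − 2.29287e-05) = -1.89655e-10.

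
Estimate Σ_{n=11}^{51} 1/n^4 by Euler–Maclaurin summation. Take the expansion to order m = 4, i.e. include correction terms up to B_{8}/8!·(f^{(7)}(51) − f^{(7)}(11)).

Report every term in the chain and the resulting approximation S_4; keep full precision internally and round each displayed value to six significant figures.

S_4 ≈ 0.000284210

The integral term ∫_11^51 1/x^4 dx = 0.000247925.
Boundary: ½(f(11) + f(51)) = ½(6.83013e-05 + 1.47815e-07) = 3.42246e-05.
Integral + boundary = 0.000282150.
Correction k=1: B_{2}/2! · (f^{(1)}(51) − f^{(1)}(11)) = 1/12 · (-1.15934e-08 − (-2.48369e-05)) = 2.06877e-06.
Running total after k=1: 0.000284219.
Correction k=2: B_{4}/4! · (f^{(3)}(51) − f^{(3)}(11)) = −1/720 · (-1.33718e-10 − (-6.15790e-06)) = -8.55245e-09.
Running total after k=2: 0.000284210.
Correction k=3: B_{6}/6! · (f^{(5)}(51) − f^{(5)}(11)) = 1/30240 · (-2.87897e-12 − (-2.84994e-06)) = 9.42438e-11.
Running total after k=3: 0.000284210.
Correction k=4: B_{8}/8! · (f^{(7)}(51) − f^{(7)}(11)) = −1/1209600 · (-9.96185e-14 − (-2.11979e-06)) = -1.75247e-12.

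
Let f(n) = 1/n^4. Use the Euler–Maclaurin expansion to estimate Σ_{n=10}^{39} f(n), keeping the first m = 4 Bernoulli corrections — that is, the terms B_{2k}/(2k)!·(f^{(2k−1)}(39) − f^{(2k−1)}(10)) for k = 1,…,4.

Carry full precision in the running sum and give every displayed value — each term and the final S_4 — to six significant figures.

S_4 ≈ 0.000381243

Integral: ∫_10^39 1/x^4 dx = 0.000327714.
½[f(10) + f(39)] = ½[0.000100000 + 4.32257e-07] = 5.02161e-05.
So far: 0.000377930.
k=1: B_{2}/(2)! × [f^{(1)}(39) − f^{(1)}(10)] = 1/12 × (-4.43340e-08 − (-4.00000e-05)) = 3.32964e-06.
Running total after k=1: 0.000381260.
k=2: B_{4}/(4)! × [f^{(3)}(39) − f^{(3)}(10)] = −1/720 × (-8.74438e-10 − (-1.20000e-05)) = -1.66655e-08.
Running total after k=2: 0.000381243.
k=3: B_{6}/(6)! × [f^{(5)}(39) − f^{(5)}(10)] = 1/30240 × (-3.21950e-11 − (-6.72000e-06)) = 2.22221e-10.
Running total after k=3: 0.000381243.
k=4: B_{8}/(8)! × [f^{(7)}(39) − f^{(7)}(10)] = −1/1209600 × (-1.90503e-12 − (-6.04800e-06)) = -5.00000e-12.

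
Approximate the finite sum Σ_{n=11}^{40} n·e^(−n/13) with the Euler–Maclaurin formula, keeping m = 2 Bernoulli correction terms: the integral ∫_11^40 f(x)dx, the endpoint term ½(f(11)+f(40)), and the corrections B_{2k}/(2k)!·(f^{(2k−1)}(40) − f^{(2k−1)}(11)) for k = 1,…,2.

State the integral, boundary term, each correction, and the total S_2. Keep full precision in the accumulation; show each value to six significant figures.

Integral: ∫_11^40 x·e^(−x/13) dx = 102.104.
½[f(11) + f(40)] = ½[4.71968 + 1.84404] = 3.28186.
Running total after boundary: 105.386.
Order-1 term: 1/12 · (-0.0957480 − 0.0660095) = -0.0134798.
Running total after k=1: 105.372.
Order-2 term: −1/720 · (-2.09836e-05 − 0.00546825) = 7.62393e-06.

S_2 ≈ 105.372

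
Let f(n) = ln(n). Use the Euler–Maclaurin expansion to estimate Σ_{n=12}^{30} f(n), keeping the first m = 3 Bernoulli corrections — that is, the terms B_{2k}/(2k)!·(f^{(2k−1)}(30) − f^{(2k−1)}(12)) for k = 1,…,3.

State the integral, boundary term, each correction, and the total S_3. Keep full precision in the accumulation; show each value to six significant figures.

S_3 ≈ 57.1559

∫_12^30 ln(x) dx evaluates to 54.2170.
½[f(12) + f(30)] = ½[2.48491 + 3.40120] = 2.94305.
Running total after boundary: 57.1601.
Order-1 term: 1/12 · (0.0333333 − 0.0833333) = -0.00416667.
Partial sum through k=1: 57.1559.
Order-2 term: −1/720 · (7.40741e-05 − 0.00115741) = 1.50463e-06.
Partial sum through k=2: 57.1559.
Order-3 term: 1/30240 · (9.87654e-07 − 9.64506e-05) = -3.15684e-09.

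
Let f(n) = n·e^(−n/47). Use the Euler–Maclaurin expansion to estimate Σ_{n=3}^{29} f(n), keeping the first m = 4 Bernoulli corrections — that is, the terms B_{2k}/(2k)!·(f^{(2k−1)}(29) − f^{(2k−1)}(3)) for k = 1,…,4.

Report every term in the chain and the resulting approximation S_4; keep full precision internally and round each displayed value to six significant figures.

The integral term ∫_3^29 x·e^(−x/47) dx = 277.417.
Endpoint term: (f(3) + f(29))/2 = (2.81449 + 15.6469)/2 = 9.23071.
So far: 286.648.
k=1: B_{2}/(2)! × [f^{(1)}(29) − f^{(1)}(3)] = 1/12 × (0.206636 − 0.878282) = -0.0559705.
Partial sum through k=1: 286.592.
k=2: B_{4}/(4)! × [f^{(3)}(29) − f^{(3)}(3)] = −1/720 × (0.000582044 − 0.00124699) = 9.23543e-07.
Partial sum through k=2: 286.592.
k=3: B_{6}/(6)! × [f^{(5)}(29) − f^{(5)}(3)] = 1/30240 × (4.84629e-07 − 9.49025e-07) = -1.53570e-11.
Partial sum through k=3: 286.592.
k=4: B_{8}/(8)! × [f^{(7)}(29) − f^{(7)}(3)] = −1/1209600 × (3.19497e-10 − 6.03687e-10) = 2.34945e-16.

S_4 ≈ 286.592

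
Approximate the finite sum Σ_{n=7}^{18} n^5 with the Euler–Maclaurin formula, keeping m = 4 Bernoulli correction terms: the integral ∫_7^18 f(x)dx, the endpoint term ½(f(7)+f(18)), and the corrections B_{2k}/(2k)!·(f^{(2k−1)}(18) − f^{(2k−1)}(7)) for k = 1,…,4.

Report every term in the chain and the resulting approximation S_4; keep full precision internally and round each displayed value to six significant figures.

S_4 ≈ 6.64500e+06

∫_7^18 x^5 dx evaluates to 5.64910e+06.
½[f(7) + f(18)] = ½[16807.0 + 1.88957e+06] = 953188.
So far: 6.60228e+06.
Order-1 term: 1/12 · (524880 − 12005.0) = 42739.6.
Running total after k=1: 6.64502e+06.
Order-2 term: −1/720 · (19440.0 − 2940.00) = -22.9167.
Running total after k=2: 6.64500e+06.
Order-3 term: 1/30240 · (120.000 − 120.000) = 0.00000.
Running total after k=3: 6.64500e+06.
Order-4 term: −1/1209600 · (0.00000 − 0.00000) = 0.00000.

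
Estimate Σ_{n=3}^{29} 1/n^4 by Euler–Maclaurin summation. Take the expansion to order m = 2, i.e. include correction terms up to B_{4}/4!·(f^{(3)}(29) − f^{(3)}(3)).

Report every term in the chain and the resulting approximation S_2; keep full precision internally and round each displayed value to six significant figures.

The integral term ∫_3^29 1/x^4 dx = 0.0123320.
Boundary: ½(f(3) + f(29)) = ½(0.0123457 + 1.41387e-06) = 0.00617355.
Integral + boundary = 0.0185056.
Correction k=1: B_{2}/2! · (f^{(1)}(29) − f^{(1)}(3)) = 1/12 · (-1.95016e-07 − (-0.0164609)) = 0.00137173.
After k=1: 0.0198773.
Correction k=2: B_{4}/4! · (f^{(3)}(29) − f^{(3)}(3)) = −1/720 · (-6.95657e-09 − (-0.0548697)) = -7.62079e-05.

S_2 ≈ 0.0198011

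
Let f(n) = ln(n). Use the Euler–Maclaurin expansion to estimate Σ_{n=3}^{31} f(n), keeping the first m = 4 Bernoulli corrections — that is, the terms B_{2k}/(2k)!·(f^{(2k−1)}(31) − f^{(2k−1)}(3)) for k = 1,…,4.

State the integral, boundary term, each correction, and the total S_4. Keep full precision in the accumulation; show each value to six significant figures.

Integral: ∫_3^31 ln(x) dx = 75.1578.
Boundary: ½(f(3) + f(31)) = ½(1.09861 + 3.43399) = 2.26630.
Integral + boundary = 77.4241.
Correction k=1: B_{2}/2! · (f^{(1)}(31) − f^{(1)}(3)) = 1/12 · (0.0322581 − 0.333333) = -0.0250896.
Partial sum through k=1: 77.3990.
Correction k=2: B_{4}/4! · (f^{(3)}(31) − f^{(3)}(3)) = −1/720 · (6.71344e-05 − 0.0740741) = 0.000102787.
Partial sum through k=2: 77.3991.
Correction k=3: B_{6}/6! · (f^{(5)}(31) − f^{(5)}(3)) = 1/30240 · (8.38306e-07 − 0.0987654) = -3.26602e-06.
Partial sum through k=3: 77.3991.
Correction k=4: B_{8}/8! · (f^{(7)}(31) − f^{(7)}(3)) = −1/1209600 · (2.61698e-08 − 0.329218) = 2.72171e-07.

S_4 ≈ 77.3991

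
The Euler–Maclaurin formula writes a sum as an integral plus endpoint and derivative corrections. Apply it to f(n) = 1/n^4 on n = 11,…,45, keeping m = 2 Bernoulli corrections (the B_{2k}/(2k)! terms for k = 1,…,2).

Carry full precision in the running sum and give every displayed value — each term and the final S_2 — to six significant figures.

Integral: ∫_11^45 1/x^4 dx = 0.000246780.
Endpoint term: (f(11) + f(45))/2 = (6.83013e-05 + 2.43865e-07)/2 = 3.42726e-05.
Running total after boundary: 0.000281053.
Correction k=1: B_{2}/2! · (f^{(1)}(45) − f^{(1)}(11)) = 1/12 · (-2.16769e-08 − (-2.48369e-05)) = 2.06793e-06.
Running total after k=1: 0.000283121.
Correction k=2: B_{4}/4! · (f^{(3)}(45) − f^{(3)}(11)) = −1/720 · (-3.21139e-10 − (-6.15790e-06)) = -8.55219e-09.

S_2 ≈ 0.000283112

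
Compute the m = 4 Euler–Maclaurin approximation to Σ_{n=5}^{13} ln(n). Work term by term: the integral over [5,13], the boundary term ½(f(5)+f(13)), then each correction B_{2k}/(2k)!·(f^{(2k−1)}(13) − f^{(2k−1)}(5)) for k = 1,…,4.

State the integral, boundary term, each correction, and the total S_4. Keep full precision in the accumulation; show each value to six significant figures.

The integral term ∫_5^13 ln(x) dx = 17.2972.
Boundary: ½(f(5) + f(13)) = ½(1.60944 + 2.56495) = 2.08719.
Integral + boundary = 19.3843.
k=1: B_{2}/(2)! × [f^{(1)}(13) − f^{(1)}(5)] = 1/12 × (0.0769231 − 0.200000) = -0.0102564.
Partial sum through k=1: 19.3741.
k=2: B_{4}/(4)! × [f^{(3)}(13) − f^{(3)}(5)] = −1/720 × (0.000910332 − 0.0160000) = 2.09579e-05.
Partial sum through k=2: 19.3741.
k=3: B_{6}/(6)! × [f^{(5)}(13) − f^{(5)}(5)] = 1/30240 × (6.46390e-05 − 0.00768000) = -2.51831e-07.
Partial sum through k=3: 19.3741.
k=4: B_{8}/(8)! × [f^{(7)}(13) − f^{(7)}(5)] = −1/1209600 × (1.14744e-05 − 0.00921600) = 7.60956e-09.

S_4 ≈ 19.3741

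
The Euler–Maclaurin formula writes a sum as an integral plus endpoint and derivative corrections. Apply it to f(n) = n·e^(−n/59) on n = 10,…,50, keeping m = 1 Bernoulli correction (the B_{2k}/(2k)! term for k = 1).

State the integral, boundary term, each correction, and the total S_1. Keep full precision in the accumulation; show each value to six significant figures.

S_1 ≈ 695.484

Integral: ∫_10^50 x·e^(−x/59) dx = 680.604.
Boundary: ½(f(10) + f(50)) = ½(8.44094 + 21.4251) = 14.9330.
Integral + boundary = 695.537.
Order-1 term: 1/12 · (0.0653649 − 0.701027) = -0.0529719.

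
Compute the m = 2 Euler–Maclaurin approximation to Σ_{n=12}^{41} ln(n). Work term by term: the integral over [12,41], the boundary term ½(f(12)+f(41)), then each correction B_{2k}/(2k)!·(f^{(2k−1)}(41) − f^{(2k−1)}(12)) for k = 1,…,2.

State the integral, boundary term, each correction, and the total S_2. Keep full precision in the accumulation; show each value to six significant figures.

S_2 ≈ 96.5319

The integral term ∫_12^41 ln(x) dx = 93.4376.
Endpoint term: (f(12) + f(41))/2 = (2.48491 + 3.71357)/2 = 3.09924.
Integral + boundary = 96.5368.
Correction k=1: B_{2}/2! · (f^{(1)}(41) − f^{(1)}(12)) = 1/12 · (0.0243902 − 0.0833333) = -0.00491192.
Partial sum through k=1: 96.5319.
Correction k=2: B_{4}/4! · (f^{(3)}(41) − f^{(3)}(12)) = −1/720 · (2.90187e-05 − 0.00115741) = 1.56721e-06.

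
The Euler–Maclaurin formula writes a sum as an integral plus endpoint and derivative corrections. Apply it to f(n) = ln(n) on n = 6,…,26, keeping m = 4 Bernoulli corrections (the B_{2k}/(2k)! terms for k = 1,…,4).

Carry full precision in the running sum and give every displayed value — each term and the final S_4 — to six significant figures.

S_4 ≈ 56.4742

Integral: ∫_6^26 ln(x) dx = 53.9600.
Endpoint term: (f(6) + f(26))/2 = (1.79176 + 3.25810)/2 = 2.52493.
So far: 56.4849.
k=1: B_{2}/(2)! × [f^{(1)}(26) − f^{(1)}(6)] = 1/12 × (0.0384615 − 0.166667) = -0.0106838.
After k=1: 56.4742.
k=2: B_{4}/(4)! × [f^{(3)}(26) − f^{(3)}(6)] = −1/720 × (0.000113792 − 0.00925926) = 1.27020e-05.
After k=2: 56.4742.
k=3: B_{6}/(6)! × [f^{(5)}(26) − f^{(5)}(6)] = 1/30240 × (2.01997e-06 − 0.00308642) = -1.01997e-07.
After k=3: 56.4742.
k=4: B_{8}/(8)! × [f^{(7)}(26) − f^{(7)}(6)] = −1/1209600 × (8.96436e-08 − 0.00257202) = 2.12626e-09.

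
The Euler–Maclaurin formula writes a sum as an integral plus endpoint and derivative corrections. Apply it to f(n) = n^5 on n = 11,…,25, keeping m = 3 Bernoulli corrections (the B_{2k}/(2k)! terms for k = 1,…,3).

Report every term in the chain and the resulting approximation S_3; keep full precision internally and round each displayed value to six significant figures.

S_3 ≈ 4.55148e+07

Integral: ∫_11^25 x^5 dx = 4.03948e+07.
½[f(11) + f(25)] = ½[161051 + 9.76562e+06] = 4.96334e+06.
Running total after boundary: 4.53582e+07.
Correction k=1: B_{2}/2! · (f^{(1)}(25) − f^{(1)}(11)) = 1/12 · (1.95312e+06 − 73205.0) = 156660.
After k=1: 4.55148e+07.
Correction k=2: B_{4}/4! · (f^{(3)}(25) − f^{(3)}(11)) = −1/720 · (37500.0 − 7260.00) = -42.0000.
After k=2: 4.55148e+07.
Correction k=3: B_{6}/6! · (f^{(5)}(25) − f^{(5)}(11)) = 1/30240 · (120.000 − 120.000) = 0.00000.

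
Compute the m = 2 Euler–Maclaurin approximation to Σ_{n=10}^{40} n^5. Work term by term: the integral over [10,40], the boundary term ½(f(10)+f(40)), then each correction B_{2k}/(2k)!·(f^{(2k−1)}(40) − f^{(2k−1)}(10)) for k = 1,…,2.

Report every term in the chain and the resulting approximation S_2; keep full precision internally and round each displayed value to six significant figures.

∫_10^40 x^5 dx evaluates to 6.82500e+08.
½[f(10) + f(40)] = ½[100000 + 1.02400e+08] = 5.12500e+07.
Running total after boundary: 7.33750e+08.
Correction k=1: B_{2}/2! · (f^{(1)}(40) − f^{(1)}(10)) = 1/12 · (1.28000e+07 − 50000.0) = 1.06250e+06.
Running total after k=1: 7.34812e+08.
Correction k=2: B_{4}/4! · (f^{(3)}(40) − f^{(3)}(10)) = −1/720 · (96000.0 − 6000.00) = -125.000.

S_2 ≈ 7.34812e+08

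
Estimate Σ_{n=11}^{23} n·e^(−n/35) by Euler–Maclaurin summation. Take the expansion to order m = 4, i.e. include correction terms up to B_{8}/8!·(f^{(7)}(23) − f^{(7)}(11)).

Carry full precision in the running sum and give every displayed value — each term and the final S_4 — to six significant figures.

Integral: ∫_11^23 x·e^(−x/35) dx = 123.589.
Boundary: ½(f(11) + f(23)) = ½(8.03341 + 11.9216) = 9.97750.
Integral + boundary = 133.567.
Order-1 term: 1/12 · (0.177713 − 0.500784) = -0.0269226.
Running total after k=1: 133.540.
Order-2 term: −1/720 · (0.000991325 − 0.00160115) = 8.46974e-07.
Running total after k=2: 133.540.
Order-3 term: 1/30240 · (1.50006e-06 − 2.28040e-06) = -2.58048e-11.
Running total after k=3: 133.540.
Order-4 term: −1/1209600 · (1.78848e-09 − 2.65612e-09) = 7.17295e-16.

S_4 ≈ 133.540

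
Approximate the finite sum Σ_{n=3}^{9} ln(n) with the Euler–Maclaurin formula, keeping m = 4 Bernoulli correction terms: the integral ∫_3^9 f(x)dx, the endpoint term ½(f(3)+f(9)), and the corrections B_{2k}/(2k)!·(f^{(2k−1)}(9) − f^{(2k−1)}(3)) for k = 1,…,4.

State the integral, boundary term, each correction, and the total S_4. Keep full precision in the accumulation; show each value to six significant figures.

S_4 ≈ 12.1087

∫_3^9 ln(x) dx evaluates to 10.4792.
Boundary: ½(f(3) + f(9)) = ½(1.09861 + 2.19722) = 1.64792.
Running total after boundary: 12.1271.
Order-1 term: 1/12 · (0.111111 − 0.333333) = -0.0185185.
Running total after k=1: 12.1086.
Order-2 term: −1/720 · (0.00274348 − 0.0740741) = 9.90703e-05.
Running total after k=2: 12.1087.
Order-3 term: 1/30240 · (0.000406442 − 0.0987654) = -3.25261e-06.
Running total after k=3: 12.1087.
Order-4 term: −1/1209600 · (0.000150534 − 0.329218) = 2.72047e-07.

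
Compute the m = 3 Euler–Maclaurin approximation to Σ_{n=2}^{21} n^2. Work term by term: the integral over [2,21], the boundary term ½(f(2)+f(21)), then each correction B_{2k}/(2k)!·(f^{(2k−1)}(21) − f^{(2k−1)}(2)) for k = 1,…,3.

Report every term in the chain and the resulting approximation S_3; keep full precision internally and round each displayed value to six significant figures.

S_3 ≈ 3310.00

Integral: ∫_2^21 x^2 dx = 3084.33.
Boundary: ½(f(2) + f(21)) = ½(4.00000 + 441.000) = 222.500.
So far: 3306.83.
Order-1 term: 1/12 · (42.0000 − 4.00000) = 3.16667.
Running total after k=1: 3310.00.
Order-2 term: −1/720 · (0.00000 − 0.00000) = 0.00000.
Running total after k=2: 3310.00.
Order-3 term: 1/30240 · (0.00000 − 0.00000) = 0.00000.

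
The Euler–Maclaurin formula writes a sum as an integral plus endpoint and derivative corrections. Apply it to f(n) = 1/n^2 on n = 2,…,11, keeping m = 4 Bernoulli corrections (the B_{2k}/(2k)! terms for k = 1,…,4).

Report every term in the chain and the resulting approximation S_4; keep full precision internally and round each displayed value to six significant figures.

S_4 ≈ 0.558011

∫_2^11 1/x^2 dx evaluates to 0.409091.
Boundary: ½(f(2) + f(11)) = ½(0.250000 + 0.00826446) = 0.129132.
Integral + boundary = 0.538223.
Correction k=1: B_{2}/2! · (f^{(1)}(11) − f^{(1)}(2)) = 1/12 · (-0.00150263 − (-0.250000)) = 0.0207081.
Partial sum through k=1: 0.558931.
Correction k=2: B_{4}/4! · (f^{(3)}(11) − f^{(3)}(2)) = −1/720 · (-0.000149021 − (-0.750000)) = -0.00104146.
Partial sum through k=2: 0.557890.
Correction k=3: B_{6}/6! · (f^{(5)}(11) − f^{(5)}(2)) = 1/30240 · (-3.69474e-05 − (-5.62500)) = 0.000186011.
Partial sum through k=3: 0.558076.
Correction k=4: B_{8}/8! · (f^{(7)}(11) − f^{(7)}(2)) = −1/1209600 · (-1.70996e-05 − (-78.7500)) = -6.51042e-05.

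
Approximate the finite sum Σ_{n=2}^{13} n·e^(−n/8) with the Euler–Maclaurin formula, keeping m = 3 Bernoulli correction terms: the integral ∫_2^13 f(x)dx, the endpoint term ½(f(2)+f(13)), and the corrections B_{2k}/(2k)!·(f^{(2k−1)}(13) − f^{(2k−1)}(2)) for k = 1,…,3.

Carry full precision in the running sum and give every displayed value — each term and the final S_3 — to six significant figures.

The integral term ∫_2^13 x·e^(−x/8) dx = 29.2229.
½[f(2) + f(13)] = ½[1.55760 + 2.55985] = 2.05873.
Integral + boundary = 31.2816.
Order-1 term: 1/12 · (-0.123070 − 0.584101) = -0.0589309.
After k=1: 31.2227.
Order-2 term: −1/720 · (0.00423052 − 0.0334641) = 4.06022e-05.
After k=2: 31.2227.
Order-3 term: 1/30240 · (0.000162250 − 0.000903150) = -2.45007e-08.

S_3 ≈ 31.2227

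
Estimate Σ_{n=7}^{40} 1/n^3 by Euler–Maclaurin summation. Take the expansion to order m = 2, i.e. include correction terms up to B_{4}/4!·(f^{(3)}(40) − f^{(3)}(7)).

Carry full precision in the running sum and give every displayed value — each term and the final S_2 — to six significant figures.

∫_7^40 1/x^3 dx evaluates to 0.00989158.
Endpoint term: (f(7) + f(40))/2 = (0.00291545 + 1.56250e-05)/2 = 0.00146554.
Integral + boundary = 0.0113571.
Correction k=1: B_{2}/2! · (f^{(1)}(40) − f^{(1)}(7)) = 1/12 · (-1.17187e-06 − (-0.00124948)) = 0.000104026.
Partial sum through k=1: 0.0114611.
Correction k=2: B_{4}/4! · (f^{(3)}(40) − f^{(3)}(7)) = −1/720 · (-1.46484e-08 − (-0.000509992)) = -7.08301e-07.

S_2 ≈ 0.0114604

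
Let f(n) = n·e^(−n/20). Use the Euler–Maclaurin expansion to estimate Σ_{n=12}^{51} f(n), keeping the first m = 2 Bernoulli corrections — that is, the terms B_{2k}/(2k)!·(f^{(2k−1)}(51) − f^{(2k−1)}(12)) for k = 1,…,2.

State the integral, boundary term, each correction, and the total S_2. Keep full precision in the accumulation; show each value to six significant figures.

S_2 ≈ 245.619

∫_12^51 x·e^(−x/20) dx evaluates to 240.363.
Endpoint term: (f(12) + f(51))/2 = (6.58574 + 3.98216)/2 = 5.28395.
Running total after boundary: 245.647.
Correction k=1: B_{2}/2! · (f^{(1)}(51) − f^{(1)}(12)) = 1/12 · (-0.121027 − 0.219525) = -0.0283793.
After k=1: 245.619.
Correction k=2: B_{4}/4! · (f^{(3)}(51) − f^{(3)}(12)) = −1/720 · (8.78419e-05 − 0.00329287) = 4.45143e-06.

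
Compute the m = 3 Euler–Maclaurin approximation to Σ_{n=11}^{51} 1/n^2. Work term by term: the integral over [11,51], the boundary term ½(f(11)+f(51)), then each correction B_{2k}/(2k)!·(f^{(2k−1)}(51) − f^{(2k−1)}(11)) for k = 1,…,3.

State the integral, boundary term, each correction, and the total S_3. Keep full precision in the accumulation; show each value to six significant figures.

Integral: ∫_11^51 1/x^2 dx = 0.0713012.
½[f(11) + f(51)] = ½[0.00826446 + 0.000384468] = 0.00432447.
So far: 0.0756257.
k=1: B_{2}/(2)! × [f^{(1)}(51) − f^{(1)}(11)] = 1/12 × (-1.50772e-05 − (-0.00150263)) = 0.000123963.
Running total after k=1: 0.0757497.
k=2: B_{4}/(4)! × [f^{(3)}(51) − f^{(3)}(11)] = −1/720 × (-6.95601e-08 − (-0.000149021)) = -2.06877e-07.
Running total after k=2: 0.0757495.
k=3: B_{6}/(6)! × [f^{(5)}(51) − f^{(5)}(11)] = 1/30240 × (-8.02308e-10 − (-3.69474e-05)) = 1.22178e-09.

S_3 ≈ 0.0757495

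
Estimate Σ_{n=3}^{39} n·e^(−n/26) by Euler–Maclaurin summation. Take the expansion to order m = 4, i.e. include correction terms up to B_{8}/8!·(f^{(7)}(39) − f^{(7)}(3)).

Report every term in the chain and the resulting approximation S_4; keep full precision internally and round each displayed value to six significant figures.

The integral term ∫_3^39 x·e^(−x/26) dx = 294.742.
½[f(3) + f(39)] = ½[2.67307 + 8.70208] = 5.68757.
So far: 300.429.
Correction k=1: B_{2}/2! · (f^{(1)}(39) − f^{(1)}(3)) = 1/12 · (-0.111565 − 0.788213) = -0.0749815.
Running total after k=1: 300.354.
Correction k=2: B_{4}/4! · (f^{(3)}(39) − f^{(3)}(3)) = −1/720 · (0.000495111 − 0.00380216) = 4.59312e-06.
Running total after k=2: 300.354.
Correction k=3: B_{6}/6! · (f^{(5)}(39) − f^{(5)}(3)) = 1/30240 · (1.70896e-06 − 9.52415e-06) = -2.58439e-10.
Running total after k=3: 300.354.
Correction k=4: B_{8}/8! · (f^{(7)}(39) − f^{(7)}(3)) = −1/1209600 · (3.97266e-09 − 1.98577e-08) = 1.31325e-14.

S_4 ≈ 300.354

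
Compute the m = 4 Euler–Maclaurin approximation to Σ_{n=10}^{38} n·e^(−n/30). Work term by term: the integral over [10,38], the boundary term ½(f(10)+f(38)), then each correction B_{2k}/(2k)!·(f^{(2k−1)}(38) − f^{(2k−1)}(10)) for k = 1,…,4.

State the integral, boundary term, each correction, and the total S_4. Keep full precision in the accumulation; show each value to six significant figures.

S_4 ≈ 293.918

The integral term ∫_10^38 x·e^(−x/30) dx = 285.028.
Endpoint term: (f(10) + f(38))/2 = (7.16531 + 10.7072)/2 = 8.93627.
So far: 293.964.
Correction k=1: B_{2}/2! · (f^{(1)}(38) − f^{(1)}(10)) = 1/12 · (-0.0751385 − 0.477688) = -0.0460688.
After k=1: 293.918.
Correction k=2: B_{4}/4! · (f^{(3)}(38) − f^{(3)}(10)) = −1/720 · (0.000542667 − 0.00212306) = 2.19498e-06.
After k=2: 293.918.
Correction k=3: B_{6}/6! · (f^{(5)}(38) − f^{(5)}(10)) = 1/30240 · (1.29869e-06 − 4.12816e-06) = -9.35673e-11.
After k=3: 293.918.
Correction k=4: B_{8}/8! · (f^{(7)}(38) − f^{(7)}(10)) = −1/1209600 · (2.21602e-09 − 6.55264e-09) = 3.58517e-15.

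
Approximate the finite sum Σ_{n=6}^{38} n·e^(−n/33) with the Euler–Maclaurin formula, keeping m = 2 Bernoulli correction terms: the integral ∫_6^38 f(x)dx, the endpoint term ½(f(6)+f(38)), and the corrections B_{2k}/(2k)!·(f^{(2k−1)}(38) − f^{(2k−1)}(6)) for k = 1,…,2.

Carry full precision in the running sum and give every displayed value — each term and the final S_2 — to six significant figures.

S_2 ≈ 340.731

Integral: ∫_6^38 x·e^(−x/33) dx = 332.283.
½[f(6) + f(38)] = ½[5.00252 + 12.0140] = 8.50825.
Running total after boundary: 340.792.
Correction k=1: B_{2}/2! · (f^{(1)}(38) − f^{(1)}(6)) = 1/12 · (-0.0479026 − 0.682161) = -0.0608387.
Running total after k=1: 340.731.
Correction k=2: B_{4}/4! · (f^{(3)}(38) − f^{(3)}(6)) = −1/720 · (0.000536650 − 0.00215764) = 2.25137e-06.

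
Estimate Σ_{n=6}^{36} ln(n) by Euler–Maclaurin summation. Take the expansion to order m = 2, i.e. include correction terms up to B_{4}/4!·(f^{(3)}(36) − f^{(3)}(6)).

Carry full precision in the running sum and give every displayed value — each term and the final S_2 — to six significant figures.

Integral: ∫_6^36 ln(x) dx = 88.2561.
½[f(6) + f(36)] = ½[1.79176 + 3.58352] = 2.68764.
Integral + boundary = 90.9438.
Correction k=1: B_{2}/2! · (f^{(1)}(36) − f^{(1)}(6)) = 1/12 · (0.0277778 − 0.166667) = -0.0115741.
Partial sum through k=1: 90.9322.
Correction k=2: B_{4}/4! · (f^{(3)}(36) − f^{(3)}(6)) = −1/720 · (4.28669e-05 − 0.00925926) = 1.28005e-05.

S_2 ≈ 90.9322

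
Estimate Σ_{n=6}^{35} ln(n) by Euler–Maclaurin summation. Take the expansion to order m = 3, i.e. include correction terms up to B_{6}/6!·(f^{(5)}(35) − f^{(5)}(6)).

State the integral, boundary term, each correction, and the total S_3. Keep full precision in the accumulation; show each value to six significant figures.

S_3 ≈ 87.3487

Integral: ∫_6^35 ln(x) dx = 84.6866.
Boundary: ½(f(6) + f(35)) = ½(1.79176 + 3.55535) = 2.67355.
Running total after boundary: 87.3602.
k=1: B_{2}/(2)! × [f^{(1)}(35) − f^{(1)}(6)] = 1/12 × (0.0285714 − 0.166667) = -0.0115079.
After k=1: 87.3487.
k=2: B_{4}/(4)! × [f^{(3)}(35) − f^{(3)}(6)] = −1/720 × (4.66472e-05 − 0.00925926) = 1.27953e-05.
After k=2: 87.3487.
k=3: B_{6}/(6)! × [f^{(5)}(35) − f^{(5)}(6)] = 1/30240 × (4.56952e-07 − 0.00308642) = -1.02049e-07.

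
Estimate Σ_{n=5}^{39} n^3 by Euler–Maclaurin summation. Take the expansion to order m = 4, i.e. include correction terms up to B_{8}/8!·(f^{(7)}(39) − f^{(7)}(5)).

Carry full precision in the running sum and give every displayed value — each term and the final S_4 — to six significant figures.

Integral: ∫_5^39 x^3 dx = 578204.
½[f(5) + f(39)] = ½[125.000 + 59319.0] = 29722.0.
So far: 607926.
Correction k=1: B_{2}/2! · (f^{(1)}(39) − f^{(1)}(5)) = 1/12 · (4563.00 − 75.0000) = 374.000.
After k=1: 608300.
Correction k=2: B_{4}/4! · (f^{(3)}(39) − f^{(3)}(5)) = −1/720 · (6.00000 − 6.00000) = 0.00000.
After k=2: 608300.
Correction k=3: B_{6}/6! · (f^{(5)}(39) − f^{(5)}(5)) = 1/30240 · (0.00000 − 0.00000) = 0.00000.
After k=3: 608300.
Correction k=4: B_{8}/8! · (f^{(7)}(39) − f^{(7)}(5)) = −1/1209600 · (0.00000 − 0.00000) = 0.00000.

S_4 ≈ 608300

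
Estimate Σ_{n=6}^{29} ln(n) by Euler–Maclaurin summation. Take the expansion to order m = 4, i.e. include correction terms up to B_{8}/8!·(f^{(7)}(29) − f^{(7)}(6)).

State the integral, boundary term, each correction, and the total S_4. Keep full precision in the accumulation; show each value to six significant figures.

∫_6^29 ln(x) dx evaluates to 63.9010.
Endpoint term: (f(6) + f(29))/2 = (1.79176 + 3.36730)/2 = 2.57953.
So far: 66.4805.
k=1: B_{2}/(2)! × [f^{(1)}(29) − f^{(1)}(6)] = 1/12 × (0.0344828 − 0.166667) = -0.0110153.
Running total after k=1: 66.4695.
k=2: B_{4}/(4)! × [f^{(3)}(29) − f^{(3)}(6)] = −1/720 × (8.20042e-05 − 0.00925926) = 1.27462e-05.
Running total after k=2: 66.4695.
k=3: B_{6}/(6)! × [f^{(5)}(29) − f^{(5)}(6)] = 1/30240 × (1.17010e-06 − 0.00308642) = -1.02025e-07.
Running total after k=3: 66.4695.
k=4: B_{8}/(8)! × [f^{(7)}(29) − f^{(7)}(6)] = −1/1209600 × (4.17394e-08 − 0.00257202) = 2.12630e-09.

S_4 ≈ 66.4695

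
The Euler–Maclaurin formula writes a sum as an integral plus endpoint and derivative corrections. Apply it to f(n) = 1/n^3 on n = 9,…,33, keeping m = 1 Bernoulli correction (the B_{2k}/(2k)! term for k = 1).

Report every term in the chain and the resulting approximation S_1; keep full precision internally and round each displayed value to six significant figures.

The integral term ∫_9^33 1/x^3 dx = 0.00571370.
½[f(9) + f(33)] = ½[0.00137174 + 2.78265e-05] = 0.000699784.
Running total after boundary: 0.00641349.
Order-1 term: 1/12 · (-2.52968e-06 − (-0.000457247)) = 3.78931e-05.

S_1 ≈ 0.00645138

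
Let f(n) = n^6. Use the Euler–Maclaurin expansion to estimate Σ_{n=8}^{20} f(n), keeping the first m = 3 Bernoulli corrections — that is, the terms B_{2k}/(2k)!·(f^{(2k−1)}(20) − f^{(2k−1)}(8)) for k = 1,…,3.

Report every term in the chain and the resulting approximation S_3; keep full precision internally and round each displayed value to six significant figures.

S_3 ≈ 2.16271e+08

The integral term ∫_8^20 x^6 dx = 1.82558e+08.
½[f(8) + f(20)] = ½[262144 + 6.40000e+07] = 3.21311e+07.
Running total after boundary: 2.14689e+08.
Correction k=1: B_{2}/2! · (f^{(1)}(20) − f^{(1)}(8)) = 1/12 · (1.92000e+07 − 196608) = 1.58362e+06.
After k=1: 2.16272e+08.
Correction k=2: B_{4}/4! · (f^{(3)}(20) − f^{(3)}(8)) = −1/720 · (960000 − 61440.0) = -1248.00.
After k=2: 2.16271e+08.
Correction k=3: B_{6}/6! · (f^{(5)}(20) − f^{(5)}(8)) = 1/30240 · (14400.0 − 5760.00) = 0.285714.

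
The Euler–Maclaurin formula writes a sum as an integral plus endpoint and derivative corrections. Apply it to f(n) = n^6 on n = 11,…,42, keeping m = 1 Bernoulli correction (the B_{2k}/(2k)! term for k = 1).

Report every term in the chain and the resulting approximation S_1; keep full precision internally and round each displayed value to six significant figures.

∫_11^42 x^6 dx evaluates to 3.29314e+10.
Endpoint term: (f(11) + f(42))/2 = (1.77156e+06 + 5.48903e+09)/2 = 2.74540e+09.
Running total after boundary: 3.56768e+10.
Correction k=1: B_{2}/2! · (f^{(1)}(42) − f^{(1)}(11)) = 1/12 · (7.84147e+08 − 966306) = 6.52651e+07.

S_1 ≈ 3.57421e+10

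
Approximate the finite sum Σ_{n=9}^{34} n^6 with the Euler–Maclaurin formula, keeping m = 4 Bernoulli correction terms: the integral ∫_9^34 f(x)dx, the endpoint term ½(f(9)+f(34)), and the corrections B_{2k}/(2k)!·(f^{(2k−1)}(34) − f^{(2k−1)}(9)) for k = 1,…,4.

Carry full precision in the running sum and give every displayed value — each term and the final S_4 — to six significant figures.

The integral term ∫_9^34 x^6 dx = 7.50265e+09.
Boundary: ½(f(9) + f(34)) = ½(531441 + 1.54480e+09) = 7.72668e+08.
So far: 8.27532e+09.
Correction k=1: B_{2}/2! · (f^{(1)}(34) − f^{(1)}(9)) = 1/12 · (2.72613e+08 − 354294) = 2.26882e+07.
After k=1: 8.29801e+09.
Correction k=2: B_{4}/4! · (f^{(3)}(34) − f^{(3)}(9)) = −1/720 · (4.71648e+06 − 87480.0) = -6429.17.
After k=2: 8.29800e+09.
Correction k=3: B_{6}/6! · (f^{(5)}(34) − f^{(5)}(9)) = 1/30240 · (24480.0 − 6480.00) = 0.595238.
After k=3: 8.29800e+09.
Correction k=4: B_{8}/8! · (f^{(7)}(34) − f^{(7)}(9)) = −1/1209600 · (0.00000 − 0.00000) = 0.00000.

S_4 ≈ 8.29800e+09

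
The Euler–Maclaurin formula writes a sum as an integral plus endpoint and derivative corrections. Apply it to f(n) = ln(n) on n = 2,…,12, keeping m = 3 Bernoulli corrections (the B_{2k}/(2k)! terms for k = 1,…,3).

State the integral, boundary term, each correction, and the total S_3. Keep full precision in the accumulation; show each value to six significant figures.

S_3 ≈ 19.9872

The integral term ∫_2^12 ln(x) dx = 18.4326.
Endpoint term: (f(2) + f(12))/2 = (0.693147 + 2.48491)/2 = 1.58903.
Running total after boundary: 20.0216.
Correction k=1: B_{2}/2! · (f^{(1)}(12) − f^{(1)}(2)) = 1/12 · (0.0833333 − 0.500000) = -0.0347222.
After k=1: 19.9869.
Correction k=2: B_{4}/4! · (f^{(3)}(12) − f^{(3)}(2)) = −1/720 · (0.00115741 − 0.250000) = 0.000345615.
After k=2: 19.9872.
Correction k=3: B_{6}/6! · (f^{(5)}(12) − f^{(5)}(2)) = 1/30240 · (9.64506e-05 − 0.750000) = -2.47984e-05.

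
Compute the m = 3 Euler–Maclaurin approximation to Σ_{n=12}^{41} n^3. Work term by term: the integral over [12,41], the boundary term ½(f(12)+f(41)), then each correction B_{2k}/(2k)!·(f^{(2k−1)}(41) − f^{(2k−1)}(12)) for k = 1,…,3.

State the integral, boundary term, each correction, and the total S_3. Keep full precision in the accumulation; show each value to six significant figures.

Integral: ∫_12^41 x^3 dx = 701256.
½[f(12) + f(41)] = ½[1728.00 + 68921.0] = 35324.5.
So far: 736581.
Order-1 term: 1/12 · (5043.00 − 432.000) = 384.250.
Running total after k=1: 736965.
Order-2 term: −1/720 · (6.00000 − 6.00000) = 0.00000.
Running total after k=2: 736965.
Order-3 term: 1/30240 · (0.00000 − 0.00000) = 0.00000.

S_3 ≈ 736965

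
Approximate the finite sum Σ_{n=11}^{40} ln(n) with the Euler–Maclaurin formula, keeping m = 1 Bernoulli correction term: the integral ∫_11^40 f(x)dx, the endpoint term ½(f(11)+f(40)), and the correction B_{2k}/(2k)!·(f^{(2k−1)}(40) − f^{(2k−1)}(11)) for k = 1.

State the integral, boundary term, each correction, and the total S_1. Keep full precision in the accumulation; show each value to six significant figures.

S_1 ≈ 95.2162

Integral: ∫_11^40 ln(x) dx = 92.1783.
Endpoint term: (f(11) + f(40))/2 = (2.39790 + 3.68888)/2 = 3.04339.
Running total after boundary: 95.2217.
Order-1 term: 1/12 · (0.0250000 − 0.0909091) = -0.00549242.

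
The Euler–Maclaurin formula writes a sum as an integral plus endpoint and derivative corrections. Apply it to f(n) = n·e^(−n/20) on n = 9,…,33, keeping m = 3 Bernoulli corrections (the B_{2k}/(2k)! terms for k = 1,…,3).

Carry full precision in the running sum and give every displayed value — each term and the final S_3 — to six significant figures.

Integral: ∫_9^33 x·e^(−x/20) dx = 166.251.
Boundary: ½(f(9) + f(33)) = ½(5.73865 + 6.33765) = 6.03815.
So far: 172.290.
Correction k=1: B_{2}/2! · (f^{(1)}(33) − f^{(1)}(9)) = 1/12 · (-0.124832 − 0.350695) = -0.0396273.
Running total after k=1: 172.250.
Correction k=2: B_{4}/4! · (f^{(3)}(33) − f^{(3)}(9)) = −1/720 · (0.000648168 − 0.00406488) = 4.74543e-06.
Running total after k=2: 172.250.
Correction k=3: B_{6}/6! · (f^{(5)}(33) − f^{(5)}(9)) = 1/30240 · (4.02104e-06 − 1.81326e-05) = -4.66650e-10.

S_3 ≈ 172.250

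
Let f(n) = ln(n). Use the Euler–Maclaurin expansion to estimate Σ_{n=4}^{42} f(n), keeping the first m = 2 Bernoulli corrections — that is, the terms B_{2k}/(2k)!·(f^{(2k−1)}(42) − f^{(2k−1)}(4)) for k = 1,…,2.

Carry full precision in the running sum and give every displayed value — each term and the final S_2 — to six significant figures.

S_2 ≈ 115.980

∫_4^42 ln(x) dx evaluates to 113.437.
Boundary: ½(f(4) + f(42)) = ½(1.38629 + 3.73767) = 2.56198.
Running total after boundary: 115.999.
k=1: B_{2}/(2)! × [f^{(1)}(42) − f^{(1)}(4)] = 1/12 × (0.0238095 − 0.250000) = -0.0188492.
Partial sum through k=1: 115.980.
k=2: B_{4}/(4)! × [f^{(3)}(42) − f^{(3)}(4)] = −1/720 × (2.69949e-05 − 0.0312500) = 4.33653e-05.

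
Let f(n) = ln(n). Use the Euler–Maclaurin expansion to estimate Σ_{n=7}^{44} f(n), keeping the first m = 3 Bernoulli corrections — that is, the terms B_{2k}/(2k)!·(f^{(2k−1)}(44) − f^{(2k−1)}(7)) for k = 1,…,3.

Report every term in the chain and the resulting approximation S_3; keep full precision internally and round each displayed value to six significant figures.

The integral term ∫_7^44 ln(x) dx = 115.883.
Boundary: ½(f(7) + f(44)) = ½(1.94591 + 3.78419) = 2.86505.
Running total after boundary: 118.748.
Correction k=1: B_{2}/2! · (f^{(1)}(44) − f^{(1)}(7)) = 1/12 · (0.0227273 − 0.142857) = -0.0100108.
After k=1: 118.738.
Correction k=2: B_{4}/4! · (f^{(3)}(44) − f^{(3)}(7)) = −1/720 · (2.34786e-05 − 0.00583090) = 8.06587e-06.
After k=2: 118.738.
Correction k=3: B_{6}/6! · (f^{(5)}(44) − f^{(5)}(7)) = 1/30240 · (1.45528e-07 − 0.00142798) = -4.72166e-08.

S_3 ≈ 118.738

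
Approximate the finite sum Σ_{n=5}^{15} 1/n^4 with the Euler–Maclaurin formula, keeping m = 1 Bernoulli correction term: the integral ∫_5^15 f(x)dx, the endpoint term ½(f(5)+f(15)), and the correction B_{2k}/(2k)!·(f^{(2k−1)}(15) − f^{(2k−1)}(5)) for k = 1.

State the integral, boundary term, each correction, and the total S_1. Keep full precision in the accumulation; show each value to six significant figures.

Integral: ∫_5^15 1/x^4 dx = 0.00256790.
½[f(5) + f(15)] = ½[0.00160000 + 1.97531e-05] = 0.000809877.
So far: 0.00337778.
Correction k=1: B_{2}/2! · (f^{(1)}(15) − f^{(1)}(5)) = 1/12 · (-5.26749e-06 − (-0.00128000)) = 0.000106228.

S_1 ≈ 0.00348401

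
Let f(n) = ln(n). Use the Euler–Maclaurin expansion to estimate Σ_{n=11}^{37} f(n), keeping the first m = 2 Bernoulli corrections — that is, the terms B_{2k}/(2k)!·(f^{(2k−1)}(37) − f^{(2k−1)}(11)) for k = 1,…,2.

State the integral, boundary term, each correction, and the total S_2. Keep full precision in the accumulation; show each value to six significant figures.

The integral term ∫_11^37 ln(x) dx = 81.2271.
Endpoint term: (f(11) + f(37))/2 = (2.39790 + 3.61092)/2 = 3.00441.
So far: 84.2315.
Order-1 term: 1/12 · (0.0270270 − 0.0909091) = -0.00532351.
Partial sum through k=1: 84.2262.
Order-2 term: −1/720 · (3.94843e-05 − 0.00150263) = 2.03215e-06.

S_2 ≈ 84.2262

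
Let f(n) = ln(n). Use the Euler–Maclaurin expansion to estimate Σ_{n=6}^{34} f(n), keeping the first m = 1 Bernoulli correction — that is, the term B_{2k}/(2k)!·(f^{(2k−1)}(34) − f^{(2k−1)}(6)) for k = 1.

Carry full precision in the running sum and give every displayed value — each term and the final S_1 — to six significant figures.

S_1 ≈ 83.7933

Integral: ∫_6^34 ln(x) dx = 81.1457.
Endpoint term: (f(6) + f(34))/2 = (1.79176 + 3.52636)/2 = 2.65906.
So far: 83.8048.
k=1: B_{2}/(2)! × [f^{(1)}(34) − f^{(1)}(6)] = 1/12 × (0.0294118 − 0.166667) = -0.0114379.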